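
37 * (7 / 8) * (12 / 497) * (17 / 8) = 1887 / 1136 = 1.66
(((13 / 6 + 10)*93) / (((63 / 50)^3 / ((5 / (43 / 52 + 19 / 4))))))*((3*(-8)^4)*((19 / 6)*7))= 143094016000000 / 1035909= 138133770.44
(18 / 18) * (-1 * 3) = -3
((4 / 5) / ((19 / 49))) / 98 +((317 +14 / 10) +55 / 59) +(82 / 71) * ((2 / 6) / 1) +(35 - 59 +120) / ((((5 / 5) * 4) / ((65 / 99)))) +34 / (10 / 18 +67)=14120042213 / 42024048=336.00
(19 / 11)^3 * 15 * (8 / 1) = 823080 / 1331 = 618.39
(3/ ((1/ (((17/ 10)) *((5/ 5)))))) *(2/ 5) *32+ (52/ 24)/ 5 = 9857/ 150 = 65.71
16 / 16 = 1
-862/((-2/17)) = 7327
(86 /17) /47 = 86 /799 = 0.11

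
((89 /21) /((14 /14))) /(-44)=-89 /924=-0.10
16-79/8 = 6.12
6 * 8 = 48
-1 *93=-93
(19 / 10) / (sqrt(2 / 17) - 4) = -323 / 675 - 19 * sqrt(34) / 2700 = -0.52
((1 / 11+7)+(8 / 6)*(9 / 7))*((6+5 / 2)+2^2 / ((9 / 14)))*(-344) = -10301080 / 231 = -44593.42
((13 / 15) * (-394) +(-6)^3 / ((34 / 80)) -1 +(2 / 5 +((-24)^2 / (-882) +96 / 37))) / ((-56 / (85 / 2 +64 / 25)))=294549523001 / 431494000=682.63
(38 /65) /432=19 /14040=0.00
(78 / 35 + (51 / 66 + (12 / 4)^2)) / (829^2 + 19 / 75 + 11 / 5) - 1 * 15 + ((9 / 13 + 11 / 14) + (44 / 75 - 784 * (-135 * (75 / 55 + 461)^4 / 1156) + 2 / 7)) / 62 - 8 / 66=12456607758810703405520754367103 / 184571566891945533300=67489310344.88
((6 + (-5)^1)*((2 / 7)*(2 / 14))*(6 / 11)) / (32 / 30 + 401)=180 / 3250709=0.00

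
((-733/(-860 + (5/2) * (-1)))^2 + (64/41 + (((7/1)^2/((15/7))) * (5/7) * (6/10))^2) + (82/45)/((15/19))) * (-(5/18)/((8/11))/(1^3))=-38.44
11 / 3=3.67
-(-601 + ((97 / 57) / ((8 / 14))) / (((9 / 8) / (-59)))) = 388435 / 513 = 757.18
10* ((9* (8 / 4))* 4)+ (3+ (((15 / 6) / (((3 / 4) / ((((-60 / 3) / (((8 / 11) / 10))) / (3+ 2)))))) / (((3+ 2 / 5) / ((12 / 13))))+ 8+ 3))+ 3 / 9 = 453863 / 663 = 684.56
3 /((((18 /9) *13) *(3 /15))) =15 /26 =0.58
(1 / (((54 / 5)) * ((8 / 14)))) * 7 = 245 / 216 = 1.13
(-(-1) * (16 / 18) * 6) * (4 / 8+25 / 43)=248 / 43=5.77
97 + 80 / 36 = 893 / 9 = 99.22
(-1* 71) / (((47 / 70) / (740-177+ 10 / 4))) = -2810535 / 47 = -59798.62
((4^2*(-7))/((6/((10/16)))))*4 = -140/3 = -46.67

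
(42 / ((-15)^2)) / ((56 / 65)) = 13 / 60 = 0.22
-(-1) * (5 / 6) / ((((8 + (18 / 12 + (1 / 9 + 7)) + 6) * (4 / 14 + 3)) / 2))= 210 / 9361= 0.02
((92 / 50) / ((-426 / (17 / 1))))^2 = 152881 / 28355625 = 0.01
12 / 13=0.92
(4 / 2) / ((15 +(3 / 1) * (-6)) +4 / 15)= -30 / 41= -0.73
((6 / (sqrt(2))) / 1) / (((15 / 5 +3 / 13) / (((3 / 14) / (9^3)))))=13 * sqrt(2) / 47628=0.00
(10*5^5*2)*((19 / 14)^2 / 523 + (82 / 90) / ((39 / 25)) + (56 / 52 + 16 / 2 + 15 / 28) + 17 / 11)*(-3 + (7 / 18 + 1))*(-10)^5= 105322942671875000000 / 890512623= 118272262460.53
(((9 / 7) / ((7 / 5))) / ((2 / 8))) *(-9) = -1620 / 49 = -33.06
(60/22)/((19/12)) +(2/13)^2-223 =-7814907/35321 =-221.25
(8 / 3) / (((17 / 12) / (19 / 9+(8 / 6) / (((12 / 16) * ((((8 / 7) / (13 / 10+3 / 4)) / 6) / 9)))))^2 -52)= -7875627008 / 153574531581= -0.05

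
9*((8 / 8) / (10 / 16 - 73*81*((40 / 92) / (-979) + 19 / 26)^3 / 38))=-68624269338658443696 / 457411315788809621821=-0.15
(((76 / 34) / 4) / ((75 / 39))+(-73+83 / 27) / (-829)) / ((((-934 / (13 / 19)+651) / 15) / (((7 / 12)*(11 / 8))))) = -7140534401 / 1130330756160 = -0.01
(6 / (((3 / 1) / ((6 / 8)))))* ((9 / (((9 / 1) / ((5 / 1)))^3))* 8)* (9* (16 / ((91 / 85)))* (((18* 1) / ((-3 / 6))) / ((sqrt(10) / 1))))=-816000* sqrt(10) / 91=-28356.25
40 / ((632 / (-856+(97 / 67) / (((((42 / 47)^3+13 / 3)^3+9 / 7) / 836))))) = -53.59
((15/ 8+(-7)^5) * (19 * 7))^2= 319717751706409/ 64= 4995589870412.64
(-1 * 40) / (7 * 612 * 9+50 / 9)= -180 / 173527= -0.00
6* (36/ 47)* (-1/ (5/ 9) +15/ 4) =2106/ 235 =8.96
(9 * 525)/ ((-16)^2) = 4725/ 256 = 18.46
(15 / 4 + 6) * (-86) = -838.50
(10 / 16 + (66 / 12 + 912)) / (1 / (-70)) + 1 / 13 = -3341971 / 52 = -64268.67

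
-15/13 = -1.15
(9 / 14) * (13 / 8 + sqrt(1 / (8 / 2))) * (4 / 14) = 153 / 392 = 0.39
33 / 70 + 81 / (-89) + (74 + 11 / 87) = 39939499 / 542010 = 73.69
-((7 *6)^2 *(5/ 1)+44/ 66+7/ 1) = -26483/ 3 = -8827.67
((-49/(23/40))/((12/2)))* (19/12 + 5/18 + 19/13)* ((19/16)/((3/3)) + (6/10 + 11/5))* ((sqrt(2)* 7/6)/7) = -24306205* sqrt(2)/775008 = -44.35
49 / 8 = 6.12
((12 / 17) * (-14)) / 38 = -84 / 323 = -0.26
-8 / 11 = -0.73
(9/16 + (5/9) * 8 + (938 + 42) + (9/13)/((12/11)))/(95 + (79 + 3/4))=1845121/327132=5.64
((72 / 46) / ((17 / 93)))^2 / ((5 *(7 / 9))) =100881936 / 5350835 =18.85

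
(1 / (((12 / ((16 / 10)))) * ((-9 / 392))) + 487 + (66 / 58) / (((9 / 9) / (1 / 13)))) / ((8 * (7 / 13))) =3061844 / 27405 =111.73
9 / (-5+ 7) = 9 / 2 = 4.50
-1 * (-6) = 6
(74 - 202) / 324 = -32 / 81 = -0.40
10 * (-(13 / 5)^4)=-57122 / 125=-456.98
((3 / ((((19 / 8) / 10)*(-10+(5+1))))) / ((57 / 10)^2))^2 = 4000000 / 423412929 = 0.01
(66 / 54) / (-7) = -11 / 63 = -0.17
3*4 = 12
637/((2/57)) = 36309/2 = 18154.50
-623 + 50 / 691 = -430443 / 691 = -622.93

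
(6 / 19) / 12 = 1 / 38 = 0.03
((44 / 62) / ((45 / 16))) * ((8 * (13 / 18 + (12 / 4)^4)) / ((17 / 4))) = 8284672 / 213435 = 38.82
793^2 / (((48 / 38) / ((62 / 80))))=370392061 / 960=385825.06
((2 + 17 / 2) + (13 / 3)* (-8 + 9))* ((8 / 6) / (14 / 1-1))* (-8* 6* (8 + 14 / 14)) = -8544 / 13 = -657.23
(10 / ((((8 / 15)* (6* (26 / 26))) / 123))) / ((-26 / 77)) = -236775 / 208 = -1138.34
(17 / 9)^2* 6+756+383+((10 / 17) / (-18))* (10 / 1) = 532477 / 459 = 1160.08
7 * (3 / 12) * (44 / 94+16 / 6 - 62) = -14525 / 141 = -103.01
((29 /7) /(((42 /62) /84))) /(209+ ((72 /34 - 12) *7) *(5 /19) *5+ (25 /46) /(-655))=225782168 /51852199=4.35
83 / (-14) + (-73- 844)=-12921 / 14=-922.93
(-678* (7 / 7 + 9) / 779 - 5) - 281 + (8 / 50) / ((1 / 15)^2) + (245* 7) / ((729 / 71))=-52060435 / 567891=-91.67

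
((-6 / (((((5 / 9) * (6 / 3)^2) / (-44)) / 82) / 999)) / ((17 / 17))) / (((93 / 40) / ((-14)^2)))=25432589952 / 31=820406127.48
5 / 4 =1.25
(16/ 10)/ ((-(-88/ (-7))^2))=-49/ 4840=-0.01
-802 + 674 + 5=-123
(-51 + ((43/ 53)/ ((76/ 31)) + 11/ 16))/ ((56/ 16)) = -805303/ 56392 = -14.28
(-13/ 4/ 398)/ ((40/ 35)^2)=-637/ 101888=-0.01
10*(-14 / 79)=-140 / 79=-1.77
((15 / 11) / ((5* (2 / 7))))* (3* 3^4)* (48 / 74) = 150.46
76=76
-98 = -98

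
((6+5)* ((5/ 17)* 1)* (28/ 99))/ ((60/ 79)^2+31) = 124820/ 4307409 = 0.03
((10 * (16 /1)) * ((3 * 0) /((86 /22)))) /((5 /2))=0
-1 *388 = -388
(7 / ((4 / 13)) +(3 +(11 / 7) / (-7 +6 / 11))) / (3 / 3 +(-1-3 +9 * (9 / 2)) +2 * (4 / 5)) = 253535 / 388654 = 0.65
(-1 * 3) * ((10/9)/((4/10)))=-25/3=-8.33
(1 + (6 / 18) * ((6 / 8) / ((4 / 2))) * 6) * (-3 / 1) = -21 / 4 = -5.25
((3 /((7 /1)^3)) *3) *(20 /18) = 10 /343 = 0.03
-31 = -31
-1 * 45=-45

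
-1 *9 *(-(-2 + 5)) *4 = 108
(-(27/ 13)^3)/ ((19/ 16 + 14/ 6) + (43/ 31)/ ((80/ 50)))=-2.04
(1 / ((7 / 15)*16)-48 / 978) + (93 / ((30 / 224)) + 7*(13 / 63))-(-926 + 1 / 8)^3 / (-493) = -20856307394816927 / 12960299520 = -1609245.79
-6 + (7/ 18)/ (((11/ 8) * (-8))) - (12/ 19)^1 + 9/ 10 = -54238/ 9405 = -5.77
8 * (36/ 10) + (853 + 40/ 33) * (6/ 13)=302482/ 715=423.05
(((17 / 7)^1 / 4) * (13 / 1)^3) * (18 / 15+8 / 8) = 2934.56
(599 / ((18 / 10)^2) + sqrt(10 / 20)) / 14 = sqrt(2) / 28 + 14975 / 1134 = 13.26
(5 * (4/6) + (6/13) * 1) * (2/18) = 148/351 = 0.42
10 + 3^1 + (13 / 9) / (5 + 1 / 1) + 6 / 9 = 751 / 54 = 13.91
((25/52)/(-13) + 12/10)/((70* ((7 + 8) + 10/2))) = 3931/4732000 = 0.00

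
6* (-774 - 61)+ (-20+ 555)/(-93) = -466465/93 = -5015.75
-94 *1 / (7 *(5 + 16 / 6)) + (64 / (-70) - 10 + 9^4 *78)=411954994 / 805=511745.33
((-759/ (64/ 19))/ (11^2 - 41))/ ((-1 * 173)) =14421/ 885760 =0.02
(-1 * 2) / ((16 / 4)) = -1 / 2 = -0.50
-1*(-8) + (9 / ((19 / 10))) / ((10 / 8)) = 224 / 19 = 11.79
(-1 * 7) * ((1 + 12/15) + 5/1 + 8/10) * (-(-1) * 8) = -2128/5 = -425.60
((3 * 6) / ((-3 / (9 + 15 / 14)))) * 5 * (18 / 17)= -38070 / 119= -319.92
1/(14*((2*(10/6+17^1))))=3/1568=0.00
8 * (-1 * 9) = -72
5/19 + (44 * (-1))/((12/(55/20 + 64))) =-18581/76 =-244.49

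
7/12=0.58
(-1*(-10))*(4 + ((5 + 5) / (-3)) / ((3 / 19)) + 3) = -1270 / 9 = -141.11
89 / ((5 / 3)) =53.40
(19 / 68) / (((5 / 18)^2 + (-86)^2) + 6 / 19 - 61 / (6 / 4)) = 29241 / 769791467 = 0.00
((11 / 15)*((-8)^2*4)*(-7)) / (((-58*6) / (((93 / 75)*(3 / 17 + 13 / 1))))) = 34220032 / 554625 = 61.70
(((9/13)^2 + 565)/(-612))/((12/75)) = -1194575/206856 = -5.77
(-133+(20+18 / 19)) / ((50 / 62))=-65999 / 475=-138.95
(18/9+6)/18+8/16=17/18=0.94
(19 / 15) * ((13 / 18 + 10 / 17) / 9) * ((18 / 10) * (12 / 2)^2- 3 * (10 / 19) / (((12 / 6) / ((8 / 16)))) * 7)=1575529 / 137700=11.44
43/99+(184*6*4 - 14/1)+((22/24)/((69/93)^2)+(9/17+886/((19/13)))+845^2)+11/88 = 97304738375923/135326664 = 719035.96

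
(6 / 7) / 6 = 1 / 7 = 0.14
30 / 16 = 15 / 8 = 1.88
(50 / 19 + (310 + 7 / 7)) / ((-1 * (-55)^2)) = -5959 / 57475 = -0.10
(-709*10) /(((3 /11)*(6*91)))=-38995 /819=-47.61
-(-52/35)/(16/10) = 13/14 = 0.93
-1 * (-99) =99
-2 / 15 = -0.13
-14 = -14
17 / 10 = 1.70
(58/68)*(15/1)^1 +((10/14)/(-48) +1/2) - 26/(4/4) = -72661/5712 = -12.72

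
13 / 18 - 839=-15089 / 18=-838.28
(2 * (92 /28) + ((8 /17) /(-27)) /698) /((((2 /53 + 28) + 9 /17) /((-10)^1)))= -3905441740 /1697770179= -2.30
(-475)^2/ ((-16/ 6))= -676875/ 8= -84609.38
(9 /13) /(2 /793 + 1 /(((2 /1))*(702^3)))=29219334768 /106445725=274.50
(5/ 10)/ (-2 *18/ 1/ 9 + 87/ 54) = -0.21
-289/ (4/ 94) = -13583/ 2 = -6791.50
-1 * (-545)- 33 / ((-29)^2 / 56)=456497 / 841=542.80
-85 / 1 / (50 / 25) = -85 / 2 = -42.50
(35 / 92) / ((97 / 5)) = 175 / 8924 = 0.02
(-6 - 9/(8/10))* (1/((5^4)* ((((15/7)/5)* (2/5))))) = -161/1000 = -0.16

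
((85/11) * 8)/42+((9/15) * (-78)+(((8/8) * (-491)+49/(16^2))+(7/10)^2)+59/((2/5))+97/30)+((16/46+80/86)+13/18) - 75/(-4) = -1597369762423/4386412800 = -364.16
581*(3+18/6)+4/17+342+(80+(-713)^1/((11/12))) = 585388/187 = 3130.42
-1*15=-15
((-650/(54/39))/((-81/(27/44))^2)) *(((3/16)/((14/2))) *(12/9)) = -4225/4390848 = -0.00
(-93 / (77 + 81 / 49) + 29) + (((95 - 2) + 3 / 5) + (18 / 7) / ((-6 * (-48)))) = 131033787 / 1079120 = 121.43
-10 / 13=-0.77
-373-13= -386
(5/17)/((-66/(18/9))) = -5/561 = -0.01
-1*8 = -8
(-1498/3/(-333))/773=1498/772227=0.00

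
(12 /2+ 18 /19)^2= 17424 /361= 48.27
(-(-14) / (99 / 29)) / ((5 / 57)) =7714 / 165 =46.75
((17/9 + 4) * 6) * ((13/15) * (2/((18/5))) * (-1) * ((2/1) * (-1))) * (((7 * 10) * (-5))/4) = -241150/81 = -2977.16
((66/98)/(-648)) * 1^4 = -11/10584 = -0.00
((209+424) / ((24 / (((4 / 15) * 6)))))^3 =9393931 / 125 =75151.45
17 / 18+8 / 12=29 / 18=1.61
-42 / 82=-0.51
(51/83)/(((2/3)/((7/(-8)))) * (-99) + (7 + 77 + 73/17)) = 6069/1617089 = 0.00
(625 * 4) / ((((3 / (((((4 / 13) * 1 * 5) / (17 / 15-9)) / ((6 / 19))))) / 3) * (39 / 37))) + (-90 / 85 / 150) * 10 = -3734866978 / 2542605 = -1468.91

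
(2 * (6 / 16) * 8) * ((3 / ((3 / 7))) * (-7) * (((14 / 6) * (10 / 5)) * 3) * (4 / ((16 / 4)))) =-4116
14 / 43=0.33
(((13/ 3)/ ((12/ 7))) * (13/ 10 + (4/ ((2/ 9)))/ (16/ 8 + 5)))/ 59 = 0.17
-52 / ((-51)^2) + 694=693.98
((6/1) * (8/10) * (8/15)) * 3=192/25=7.68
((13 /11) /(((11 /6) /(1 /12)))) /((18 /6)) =13 /726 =0.02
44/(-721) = -44/721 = -0.06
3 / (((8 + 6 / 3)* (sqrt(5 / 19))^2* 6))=0.19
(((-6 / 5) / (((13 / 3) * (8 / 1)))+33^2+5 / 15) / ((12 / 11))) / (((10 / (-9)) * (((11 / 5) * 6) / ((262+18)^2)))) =-208164985 / 39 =-5337563.72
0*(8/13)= 0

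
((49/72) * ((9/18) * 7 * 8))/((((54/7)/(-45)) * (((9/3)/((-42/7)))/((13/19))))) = 156065/1026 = 152.11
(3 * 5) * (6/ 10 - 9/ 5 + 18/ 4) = 99/ 2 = 49.50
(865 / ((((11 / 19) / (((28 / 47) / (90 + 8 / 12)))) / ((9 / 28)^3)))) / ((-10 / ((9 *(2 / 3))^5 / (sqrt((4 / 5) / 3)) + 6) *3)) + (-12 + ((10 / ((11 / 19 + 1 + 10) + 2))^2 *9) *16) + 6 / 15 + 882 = 966692157978263 / 1019254001920 - 582282189 *sqrt(15) / 13781152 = 784.79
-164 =-164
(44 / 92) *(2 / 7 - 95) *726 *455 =-344156670 / 23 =-14963333.48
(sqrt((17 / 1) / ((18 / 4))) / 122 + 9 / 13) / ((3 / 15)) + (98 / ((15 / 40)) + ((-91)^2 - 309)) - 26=5 * sqrt(34) / 366 + 320221 / 39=8210.87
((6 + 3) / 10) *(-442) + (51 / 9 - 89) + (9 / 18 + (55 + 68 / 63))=-267469 / 630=-424.55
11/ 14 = 0.79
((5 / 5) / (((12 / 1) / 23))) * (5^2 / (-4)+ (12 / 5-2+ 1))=-2231 / 240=-9.30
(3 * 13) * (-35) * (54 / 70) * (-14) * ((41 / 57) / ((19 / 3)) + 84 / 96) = 21044205 / 1444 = 14573.55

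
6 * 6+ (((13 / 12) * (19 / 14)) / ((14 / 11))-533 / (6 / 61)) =-12657707 / 2352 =-5381.68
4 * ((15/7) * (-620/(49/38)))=-1413600/343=-4121.28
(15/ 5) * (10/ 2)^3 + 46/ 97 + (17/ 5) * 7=193648/ 485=399.27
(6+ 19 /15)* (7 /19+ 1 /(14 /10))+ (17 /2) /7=12079 /1330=9.08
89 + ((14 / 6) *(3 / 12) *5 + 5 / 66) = 91.99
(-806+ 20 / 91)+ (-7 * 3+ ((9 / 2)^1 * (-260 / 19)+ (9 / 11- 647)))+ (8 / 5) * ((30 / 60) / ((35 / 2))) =-729614139 / 475475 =-1534.50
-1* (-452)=452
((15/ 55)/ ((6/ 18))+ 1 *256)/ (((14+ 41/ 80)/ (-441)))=-11074000/ 1419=-7804.09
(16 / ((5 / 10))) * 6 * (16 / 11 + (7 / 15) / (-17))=256192 / 935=274.00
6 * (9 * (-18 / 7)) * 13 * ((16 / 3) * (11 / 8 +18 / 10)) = -1069848 / 35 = -30567.09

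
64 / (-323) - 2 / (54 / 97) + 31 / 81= -89164 / 26163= -3.41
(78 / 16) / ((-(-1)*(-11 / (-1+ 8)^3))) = -13377 / 88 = -152.01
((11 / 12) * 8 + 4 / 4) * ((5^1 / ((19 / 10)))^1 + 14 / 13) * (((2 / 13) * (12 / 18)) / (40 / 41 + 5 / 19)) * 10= 7511200 / 293553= 25.59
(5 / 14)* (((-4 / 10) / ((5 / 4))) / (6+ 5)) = -4 / 385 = -0.01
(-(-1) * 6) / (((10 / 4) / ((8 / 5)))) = 96 / 25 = 3.84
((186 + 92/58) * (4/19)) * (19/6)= 10880/87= 125.06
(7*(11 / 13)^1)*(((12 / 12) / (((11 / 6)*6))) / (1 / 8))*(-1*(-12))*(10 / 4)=129.23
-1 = -1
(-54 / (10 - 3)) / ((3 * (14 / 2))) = -18 / 49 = -0.37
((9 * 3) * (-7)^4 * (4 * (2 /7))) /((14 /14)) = 74088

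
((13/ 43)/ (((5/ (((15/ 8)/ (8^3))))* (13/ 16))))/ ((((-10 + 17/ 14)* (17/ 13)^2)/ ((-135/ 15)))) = 10647/ 65216896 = 0.00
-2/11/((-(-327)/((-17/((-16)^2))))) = 17/460416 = 0.00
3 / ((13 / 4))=12 / 13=0.92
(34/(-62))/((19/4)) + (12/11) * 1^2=6320/6479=0.98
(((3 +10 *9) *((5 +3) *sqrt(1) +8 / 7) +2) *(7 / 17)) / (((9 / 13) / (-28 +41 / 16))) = -15783053 / 1224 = -12894.65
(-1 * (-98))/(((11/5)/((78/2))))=19110/11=1737.27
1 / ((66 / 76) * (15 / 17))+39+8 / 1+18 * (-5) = -20639 / 495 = -41.69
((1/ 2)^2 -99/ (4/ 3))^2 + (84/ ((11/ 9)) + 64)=61696/ 11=5608.73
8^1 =8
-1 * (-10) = 10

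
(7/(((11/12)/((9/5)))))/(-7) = -108/55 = -1.96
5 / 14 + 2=33 / 14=2.36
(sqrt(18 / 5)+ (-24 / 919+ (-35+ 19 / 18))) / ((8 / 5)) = -2809705 / 132336+ 3 * sqrt(10) / 8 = -20.05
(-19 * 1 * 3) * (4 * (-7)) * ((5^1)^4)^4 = 243530273437500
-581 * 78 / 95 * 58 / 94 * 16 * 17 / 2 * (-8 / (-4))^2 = -160120.22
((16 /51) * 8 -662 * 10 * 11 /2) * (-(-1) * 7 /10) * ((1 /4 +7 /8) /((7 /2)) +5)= -138330259 /1020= -135617.90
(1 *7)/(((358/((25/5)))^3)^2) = 109375/2105223260474944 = 0.00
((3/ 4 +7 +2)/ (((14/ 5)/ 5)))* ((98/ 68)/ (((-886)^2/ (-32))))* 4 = -13650/ 3336233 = -0.00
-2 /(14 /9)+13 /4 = 55 /28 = 1.96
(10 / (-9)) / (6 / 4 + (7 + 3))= -20 / 207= -0.10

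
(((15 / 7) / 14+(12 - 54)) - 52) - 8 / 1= -9981 / 98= -101.85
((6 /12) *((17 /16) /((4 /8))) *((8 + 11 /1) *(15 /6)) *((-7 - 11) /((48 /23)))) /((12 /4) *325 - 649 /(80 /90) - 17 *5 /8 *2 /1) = -1.95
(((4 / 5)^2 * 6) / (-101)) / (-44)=24 / 27775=0.00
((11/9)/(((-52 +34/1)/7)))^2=5929/26244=0.23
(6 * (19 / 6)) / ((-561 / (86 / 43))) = -38 / 561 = -0.07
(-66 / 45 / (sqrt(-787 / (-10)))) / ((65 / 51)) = -374 * sqrt(7870) / 255775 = -0.13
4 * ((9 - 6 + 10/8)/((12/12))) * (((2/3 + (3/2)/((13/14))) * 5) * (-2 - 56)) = -438770/39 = -11250.51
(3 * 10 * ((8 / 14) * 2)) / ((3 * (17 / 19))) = 1520 / 119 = 12.77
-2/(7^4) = -2/2401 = -0.00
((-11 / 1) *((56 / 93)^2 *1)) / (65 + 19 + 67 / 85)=-2932160 / 62333343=-0.05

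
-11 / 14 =-0.79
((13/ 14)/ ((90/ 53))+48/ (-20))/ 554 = -467/ 139608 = -0.00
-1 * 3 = -3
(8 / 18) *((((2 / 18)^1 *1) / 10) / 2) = 1 / 405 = 0.00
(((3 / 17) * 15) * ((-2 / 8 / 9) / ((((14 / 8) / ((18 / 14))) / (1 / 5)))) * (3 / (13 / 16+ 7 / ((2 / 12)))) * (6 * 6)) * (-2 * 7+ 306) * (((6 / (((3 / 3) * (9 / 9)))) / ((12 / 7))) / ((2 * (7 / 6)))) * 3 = -20435328 / 570605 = -35.81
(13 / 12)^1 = 13 / 12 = 1.08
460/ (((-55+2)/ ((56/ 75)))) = -5152/ 795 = -6.48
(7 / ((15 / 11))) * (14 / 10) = 539 / 75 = 7.19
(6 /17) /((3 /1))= 2 /17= 0.12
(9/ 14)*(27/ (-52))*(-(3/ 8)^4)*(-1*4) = -19683/ 745472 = -0.03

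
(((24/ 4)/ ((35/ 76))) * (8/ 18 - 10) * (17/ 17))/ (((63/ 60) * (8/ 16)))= -104576/ 441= -237.13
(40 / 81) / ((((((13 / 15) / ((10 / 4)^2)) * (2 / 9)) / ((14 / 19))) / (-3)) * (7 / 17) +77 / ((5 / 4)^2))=21250 / 2120333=0.01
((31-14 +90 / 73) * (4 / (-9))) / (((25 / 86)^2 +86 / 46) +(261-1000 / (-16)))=-905654992 / 36373058037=-0.02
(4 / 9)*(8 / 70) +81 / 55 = 5279 / 3465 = 1.52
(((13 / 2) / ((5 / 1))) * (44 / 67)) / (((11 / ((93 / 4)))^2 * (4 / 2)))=112437 / 58960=1.91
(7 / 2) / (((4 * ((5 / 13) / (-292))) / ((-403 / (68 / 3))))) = 8031387 / 680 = 11810.86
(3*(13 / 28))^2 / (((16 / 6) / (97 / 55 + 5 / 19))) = 4832217 / 3277120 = 1.47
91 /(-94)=-91 /94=-0.97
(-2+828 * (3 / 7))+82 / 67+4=167940 / 469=358.08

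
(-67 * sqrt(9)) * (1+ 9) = -2010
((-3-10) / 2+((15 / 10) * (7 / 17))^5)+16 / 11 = -2476740921 / 499789664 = -4.96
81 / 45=9 / 5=1.80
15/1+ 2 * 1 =17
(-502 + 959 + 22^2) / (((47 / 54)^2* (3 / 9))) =3726.51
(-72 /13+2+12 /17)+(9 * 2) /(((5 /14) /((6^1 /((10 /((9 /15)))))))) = 422978 /27625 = 15.31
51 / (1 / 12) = 612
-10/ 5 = -2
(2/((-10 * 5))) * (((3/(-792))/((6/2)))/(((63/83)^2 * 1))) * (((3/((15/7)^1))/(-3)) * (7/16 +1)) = -158447/2694384000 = -0.00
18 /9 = 2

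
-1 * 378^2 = -142884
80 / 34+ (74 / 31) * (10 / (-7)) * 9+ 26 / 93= -310526 / 11067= -28.06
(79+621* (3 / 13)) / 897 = 2890 / 11661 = 0.25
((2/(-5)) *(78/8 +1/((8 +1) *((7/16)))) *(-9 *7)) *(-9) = -22689/10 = -2268.90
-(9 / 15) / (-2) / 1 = 3 / 10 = 0.30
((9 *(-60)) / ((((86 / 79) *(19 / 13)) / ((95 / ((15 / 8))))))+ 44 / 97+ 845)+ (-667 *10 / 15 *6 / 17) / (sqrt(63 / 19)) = -68199293 / 4171 - 2668 *sqrt(133) / 357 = -16437.01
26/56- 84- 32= -3235/28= -115.54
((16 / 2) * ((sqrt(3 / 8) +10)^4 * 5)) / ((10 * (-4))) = -(sqrt(6) +40)^4 / 256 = -12683.82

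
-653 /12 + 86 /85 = -54473 /1020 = -53.40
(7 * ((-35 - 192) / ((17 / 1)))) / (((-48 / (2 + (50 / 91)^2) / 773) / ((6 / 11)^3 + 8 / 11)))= 82505762316 / 26767741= 3082.28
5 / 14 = 0.36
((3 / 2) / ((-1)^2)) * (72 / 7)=15.43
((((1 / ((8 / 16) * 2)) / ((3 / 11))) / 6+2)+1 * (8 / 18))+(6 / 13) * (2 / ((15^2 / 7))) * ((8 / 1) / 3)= 18323 / 5850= 3.13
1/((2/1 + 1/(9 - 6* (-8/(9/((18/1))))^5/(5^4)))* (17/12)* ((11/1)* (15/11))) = 25188324/1070556895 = 0.02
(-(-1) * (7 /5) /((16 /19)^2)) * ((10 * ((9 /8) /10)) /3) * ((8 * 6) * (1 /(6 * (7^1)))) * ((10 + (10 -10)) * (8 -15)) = -7581 /128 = -59.23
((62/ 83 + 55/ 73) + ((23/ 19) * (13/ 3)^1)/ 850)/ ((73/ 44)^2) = 428117932088/ 782186756475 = 0.55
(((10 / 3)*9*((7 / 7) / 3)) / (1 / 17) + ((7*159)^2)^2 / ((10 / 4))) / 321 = 3069097271572 / 1605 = 1912210138.05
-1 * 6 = -6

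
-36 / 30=-6 / 5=-1.20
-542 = -542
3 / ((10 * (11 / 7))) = 21 / 110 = 0.19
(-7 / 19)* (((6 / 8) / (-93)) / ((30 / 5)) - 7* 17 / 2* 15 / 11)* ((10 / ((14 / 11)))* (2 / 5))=34949 / 372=93.95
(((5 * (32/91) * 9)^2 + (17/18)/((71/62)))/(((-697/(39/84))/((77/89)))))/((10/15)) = -14623339357/67333595784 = -0.22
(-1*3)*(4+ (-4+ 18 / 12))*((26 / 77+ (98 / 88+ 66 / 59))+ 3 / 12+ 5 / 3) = -91722 / 4543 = -20.19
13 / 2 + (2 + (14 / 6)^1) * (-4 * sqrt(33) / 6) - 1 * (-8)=29 / 2 - 26 * sqrt(33) / 9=-2.10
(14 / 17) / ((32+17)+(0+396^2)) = 14 / 2666705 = 0.00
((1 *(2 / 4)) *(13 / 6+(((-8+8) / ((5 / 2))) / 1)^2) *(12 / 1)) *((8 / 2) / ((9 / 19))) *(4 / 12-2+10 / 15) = -988 / 9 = -109.78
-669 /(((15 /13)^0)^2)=-669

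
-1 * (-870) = 870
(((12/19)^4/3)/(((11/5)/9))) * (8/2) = 1244160/1433531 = 0.87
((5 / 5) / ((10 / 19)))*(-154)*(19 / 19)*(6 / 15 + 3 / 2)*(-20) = 55594 / 5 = 11118.80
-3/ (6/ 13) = -13/ 2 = -6.50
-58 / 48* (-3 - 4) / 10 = 203 / 240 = 0.85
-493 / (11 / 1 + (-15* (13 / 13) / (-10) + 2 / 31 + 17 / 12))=-183396 / 5201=-35.26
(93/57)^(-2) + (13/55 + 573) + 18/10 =30413402/52855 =575.41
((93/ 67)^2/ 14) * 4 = 17298/ 31423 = 0.55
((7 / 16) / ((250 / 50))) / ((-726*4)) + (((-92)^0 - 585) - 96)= -157977607 / 232320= -680.00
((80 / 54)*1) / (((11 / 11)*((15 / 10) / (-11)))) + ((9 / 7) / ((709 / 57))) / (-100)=-436785553 / 40200300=-10.87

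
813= 813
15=15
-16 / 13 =-1.23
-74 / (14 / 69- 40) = 1.86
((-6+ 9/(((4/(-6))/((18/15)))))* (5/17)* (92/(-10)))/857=5106/72845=0.07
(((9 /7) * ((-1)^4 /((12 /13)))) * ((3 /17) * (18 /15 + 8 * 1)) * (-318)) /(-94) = 427869 /55930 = 7.65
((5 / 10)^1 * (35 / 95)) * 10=35 / 19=1.84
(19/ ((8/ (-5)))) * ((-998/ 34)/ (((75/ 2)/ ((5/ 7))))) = 9481/ 1428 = 6.64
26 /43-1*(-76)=3294 /43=76.60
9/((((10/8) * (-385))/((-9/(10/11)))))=162/875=0.19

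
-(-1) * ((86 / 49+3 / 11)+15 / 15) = 1632 / 539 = 3.03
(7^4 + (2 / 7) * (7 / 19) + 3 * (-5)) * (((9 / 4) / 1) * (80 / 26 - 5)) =-2550150 / 247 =-10324.49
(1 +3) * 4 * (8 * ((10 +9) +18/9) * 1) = 2688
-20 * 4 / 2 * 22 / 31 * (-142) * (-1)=-124960 / 31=-4030.97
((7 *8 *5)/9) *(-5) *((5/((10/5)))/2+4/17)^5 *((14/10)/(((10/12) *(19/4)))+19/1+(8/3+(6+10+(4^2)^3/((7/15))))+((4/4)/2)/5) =-1848353580068215001/186466980096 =-9912498.07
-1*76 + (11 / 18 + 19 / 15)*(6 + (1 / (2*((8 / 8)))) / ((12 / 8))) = -64.11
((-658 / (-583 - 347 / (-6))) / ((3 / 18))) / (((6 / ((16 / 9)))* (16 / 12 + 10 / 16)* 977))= 3584 / 3078527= 0.00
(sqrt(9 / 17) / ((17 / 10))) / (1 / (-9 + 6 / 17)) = -4410* sqrt(17) / 4913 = -3.70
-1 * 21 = -21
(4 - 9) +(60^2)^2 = 12959995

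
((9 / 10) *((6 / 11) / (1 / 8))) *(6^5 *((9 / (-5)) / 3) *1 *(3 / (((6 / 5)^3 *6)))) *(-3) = 174960 / 11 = 15905.45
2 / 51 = 0.04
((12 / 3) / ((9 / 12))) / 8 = 2 / 3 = 0.67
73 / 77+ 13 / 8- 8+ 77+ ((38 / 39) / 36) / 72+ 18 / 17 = 4805501989 / 66162096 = 72.63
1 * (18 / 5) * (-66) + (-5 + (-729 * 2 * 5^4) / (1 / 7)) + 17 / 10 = -63789909 / 10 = -6378990.90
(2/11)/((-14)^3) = -1/15092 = -0.00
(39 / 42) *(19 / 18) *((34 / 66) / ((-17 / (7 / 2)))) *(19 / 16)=-4693 / 38016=-0.12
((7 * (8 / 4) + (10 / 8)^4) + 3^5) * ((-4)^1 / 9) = -22139 / 192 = -115.31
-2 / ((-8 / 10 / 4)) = 10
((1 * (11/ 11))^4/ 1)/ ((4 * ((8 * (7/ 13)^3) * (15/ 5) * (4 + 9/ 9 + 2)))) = 2197/ 230496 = 0.01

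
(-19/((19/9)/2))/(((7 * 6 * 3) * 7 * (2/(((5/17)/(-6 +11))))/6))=-3/833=-0.00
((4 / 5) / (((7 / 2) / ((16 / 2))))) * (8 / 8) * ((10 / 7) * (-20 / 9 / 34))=-1280 / 7497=-0.17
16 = 16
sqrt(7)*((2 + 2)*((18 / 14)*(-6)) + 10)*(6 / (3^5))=-292*sqrt(7) / 567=-1.36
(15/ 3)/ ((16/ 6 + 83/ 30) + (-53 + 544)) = 150/ 14893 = 0.01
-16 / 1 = -16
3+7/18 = 61/18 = 3.39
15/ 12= 5/ 4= 1.25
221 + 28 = 249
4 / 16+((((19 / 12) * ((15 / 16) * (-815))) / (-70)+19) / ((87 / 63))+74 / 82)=143931 / 5248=27.43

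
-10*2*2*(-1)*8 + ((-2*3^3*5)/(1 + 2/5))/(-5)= 2510/7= 358.57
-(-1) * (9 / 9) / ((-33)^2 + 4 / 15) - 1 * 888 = -14509017 / 16339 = -888.00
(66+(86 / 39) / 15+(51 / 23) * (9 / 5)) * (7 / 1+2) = 943711 / 1495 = 631.24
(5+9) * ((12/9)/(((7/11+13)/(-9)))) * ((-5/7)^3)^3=0.60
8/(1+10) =8/11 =0.73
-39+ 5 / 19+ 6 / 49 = -35950 / 931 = -38.61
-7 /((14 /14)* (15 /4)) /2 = -14 /15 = -0.93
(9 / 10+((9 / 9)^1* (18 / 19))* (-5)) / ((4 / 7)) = -5103 / 760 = -6.71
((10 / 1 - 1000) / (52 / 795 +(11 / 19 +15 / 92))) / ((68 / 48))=-1500832800 / 1734017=-865.52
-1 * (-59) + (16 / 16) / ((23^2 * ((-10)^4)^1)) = 312110001 / 5290000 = 59.00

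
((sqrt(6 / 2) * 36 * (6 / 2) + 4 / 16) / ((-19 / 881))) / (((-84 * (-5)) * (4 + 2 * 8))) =-7929 * sqrt(3) / 13300 - 881 / 638400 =-1.03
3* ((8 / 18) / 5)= 4 / 15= 0.27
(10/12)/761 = 5/4566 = 0.00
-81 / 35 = -2.31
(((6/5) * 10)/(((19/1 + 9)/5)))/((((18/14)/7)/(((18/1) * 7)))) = 1470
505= 505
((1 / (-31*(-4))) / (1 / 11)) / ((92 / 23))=11 / 496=0.02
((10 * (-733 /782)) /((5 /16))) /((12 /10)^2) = -73300 /3519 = -20.83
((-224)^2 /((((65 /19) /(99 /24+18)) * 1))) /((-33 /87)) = -611689344 /715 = -855509.57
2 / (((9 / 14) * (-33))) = -0.09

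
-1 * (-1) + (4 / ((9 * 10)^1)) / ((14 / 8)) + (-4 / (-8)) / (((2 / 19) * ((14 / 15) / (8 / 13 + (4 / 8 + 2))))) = 1106009 / 65520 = 16.88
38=38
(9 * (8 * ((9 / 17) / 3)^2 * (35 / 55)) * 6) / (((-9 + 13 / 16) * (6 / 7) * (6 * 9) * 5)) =-9408 / 2082245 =-0.00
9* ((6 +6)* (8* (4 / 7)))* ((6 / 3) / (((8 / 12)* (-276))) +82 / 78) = 1075104 / 2093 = 513.67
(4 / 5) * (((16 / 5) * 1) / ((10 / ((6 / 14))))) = 96 / 875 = 0.11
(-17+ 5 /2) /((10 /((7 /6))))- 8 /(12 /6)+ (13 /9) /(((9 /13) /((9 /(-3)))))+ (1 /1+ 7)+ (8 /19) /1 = -72433 /20520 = -3.53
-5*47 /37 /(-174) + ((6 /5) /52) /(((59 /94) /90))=16519889 /4937946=3.35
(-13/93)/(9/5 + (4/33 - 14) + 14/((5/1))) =715/47461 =0.02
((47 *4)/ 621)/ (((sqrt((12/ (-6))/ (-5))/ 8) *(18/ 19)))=7144 *sqrt(10)/ 5589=4.04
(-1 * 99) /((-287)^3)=99 /23639903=0.00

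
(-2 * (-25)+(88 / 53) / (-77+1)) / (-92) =-12582 / 23161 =-0.54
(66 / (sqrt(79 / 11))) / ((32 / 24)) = 99 * sqrt(869) / 158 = 18.47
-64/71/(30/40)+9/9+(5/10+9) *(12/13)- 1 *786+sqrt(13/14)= -2152711/2769+sqrt(182)/14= -776.47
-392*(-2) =784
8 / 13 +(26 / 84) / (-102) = 0.61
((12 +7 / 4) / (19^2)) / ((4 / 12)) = 165 / 1444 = 0.11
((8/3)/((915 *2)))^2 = 16/7535025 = 0.00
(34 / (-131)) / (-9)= 34 / 1179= 0.03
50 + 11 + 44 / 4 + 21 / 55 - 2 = 3871 / 55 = 70.38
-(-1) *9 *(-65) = -585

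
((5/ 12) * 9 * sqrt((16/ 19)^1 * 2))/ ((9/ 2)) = 10 * sqrt(38)/ 57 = 1.08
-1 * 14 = -14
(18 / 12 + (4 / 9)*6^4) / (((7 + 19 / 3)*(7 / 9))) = 891 / 16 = 55.69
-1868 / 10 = -934 / 5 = -186.80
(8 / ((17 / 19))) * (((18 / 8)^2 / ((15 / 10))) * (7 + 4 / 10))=18981 / 85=223.31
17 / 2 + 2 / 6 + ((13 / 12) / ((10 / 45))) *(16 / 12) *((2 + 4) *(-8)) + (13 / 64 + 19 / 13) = -752549 / 2496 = -301.50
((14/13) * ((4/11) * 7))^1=392/143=2.74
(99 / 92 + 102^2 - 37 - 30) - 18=949447 / 92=10320.08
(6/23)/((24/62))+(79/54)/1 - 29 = -16682/621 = -26.86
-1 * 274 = -274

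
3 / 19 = 0.16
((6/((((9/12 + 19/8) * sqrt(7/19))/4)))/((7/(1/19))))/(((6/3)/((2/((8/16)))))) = 384 * sqrt(133)/23275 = 0.19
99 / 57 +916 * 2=34841 / 19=1833.74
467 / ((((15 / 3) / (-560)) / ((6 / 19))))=-313824 / 19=-16517.05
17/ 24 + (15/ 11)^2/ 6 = 2957/ 2904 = 1.02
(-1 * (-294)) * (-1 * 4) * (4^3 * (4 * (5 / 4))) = -376320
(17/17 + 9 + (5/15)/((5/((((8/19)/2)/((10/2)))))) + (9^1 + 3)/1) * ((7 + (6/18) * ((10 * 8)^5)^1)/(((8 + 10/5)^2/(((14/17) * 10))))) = 37851869211002/19125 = 1979182703.84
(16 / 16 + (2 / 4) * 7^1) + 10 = 29 / 2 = 14.50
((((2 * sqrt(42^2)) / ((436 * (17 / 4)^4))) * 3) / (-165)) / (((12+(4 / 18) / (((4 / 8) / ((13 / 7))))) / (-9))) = 381024 / 50571547895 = 0.00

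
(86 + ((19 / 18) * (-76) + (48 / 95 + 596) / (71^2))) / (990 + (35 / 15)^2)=1494856 / 252377665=0.01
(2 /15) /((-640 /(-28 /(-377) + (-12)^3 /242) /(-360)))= -48351 /91234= -0.53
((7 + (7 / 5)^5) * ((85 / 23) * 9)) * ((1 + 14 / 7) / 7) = 176.45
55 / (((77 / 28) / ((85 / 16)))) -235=-515 / 4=-128.75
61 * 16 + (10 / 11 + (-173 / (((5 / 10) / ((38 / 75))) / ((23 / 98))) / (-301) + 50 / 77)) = 11896521022 / 12167925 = 977.70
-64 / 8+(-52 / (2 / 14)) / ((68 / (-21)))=1775 / 17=104.41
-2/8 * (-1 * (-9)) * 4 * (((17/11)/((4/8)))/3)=-102/11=-9.27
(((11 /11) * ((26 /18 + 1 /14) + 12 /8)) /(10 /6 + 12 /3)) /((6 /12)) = 380 /357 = 1.06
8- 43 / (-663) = 5347 / 663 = 8.06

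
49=49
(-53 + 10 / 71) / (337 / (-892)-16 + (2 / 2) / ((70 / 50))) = 2603748 / 771557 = 3.37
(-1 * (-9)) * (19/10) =171/10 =17.10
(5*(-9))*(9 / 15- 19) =828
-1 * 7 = -7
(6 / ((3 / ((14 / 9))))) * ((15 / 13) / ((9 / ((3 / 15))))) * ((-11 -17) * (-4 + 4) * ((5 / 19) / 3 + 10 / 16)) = 0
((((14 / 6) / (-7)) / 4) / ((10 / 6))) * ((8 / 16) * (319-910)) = 591 / 40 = 14.78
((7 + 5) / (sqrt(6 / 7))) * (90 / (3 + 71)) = 90 * sqrt(42) / 37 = 15.76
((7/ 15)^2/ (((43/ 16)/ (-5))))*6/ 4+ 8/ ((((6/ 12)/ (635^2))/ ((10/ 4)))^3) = 42286531718350078124608/ 645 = 65560514292015624999.39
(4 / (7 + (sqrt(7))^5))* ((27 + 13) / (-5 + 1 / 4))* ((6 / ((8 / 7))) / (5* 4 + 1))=80 / 22743 - 80* sqrt(7) / 3249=-0.06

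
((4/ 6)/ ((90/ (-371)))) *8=-2968/ 135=-21.99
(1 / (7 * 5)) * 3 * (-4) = -12 / 35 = -0.34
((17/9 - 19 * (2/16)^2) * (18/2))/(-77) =-131/704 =-0.19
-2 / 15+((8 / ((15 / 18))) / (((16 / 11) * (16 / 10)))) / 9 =13 / 40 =0.32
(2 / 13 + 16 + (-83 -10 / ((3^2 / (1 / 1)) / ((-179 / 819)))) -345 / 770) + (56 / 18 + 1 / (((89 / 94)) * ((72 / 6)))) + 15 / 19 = -8646407404 / 137107971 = -63.06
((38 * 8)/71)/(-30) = -152/1065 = -0.14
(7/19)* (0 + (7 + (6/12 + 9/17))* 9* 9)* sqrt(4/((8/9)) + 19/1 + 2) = 154791* sqrt(102)/1292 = 1209.99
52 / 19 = 2.74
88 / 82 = 44 / 41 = 1.07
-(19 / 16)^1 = -19 / 16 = -1.19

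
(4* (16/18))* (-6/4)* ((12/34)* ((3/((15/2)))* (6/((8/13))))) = -624/85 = -7.34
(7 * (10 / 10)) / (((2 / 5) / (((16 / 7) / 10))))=4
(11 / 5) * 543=5973 / 5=1194.60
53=53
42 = 42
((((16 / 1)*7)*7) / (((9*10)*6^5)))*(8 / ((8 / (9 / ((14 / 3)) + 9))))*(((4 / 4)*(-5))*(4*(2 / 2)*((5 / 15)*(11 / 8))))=-1309 / 11664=-0.11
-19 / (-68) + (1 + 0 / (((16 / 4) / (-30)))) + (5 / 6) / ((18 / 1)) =1.33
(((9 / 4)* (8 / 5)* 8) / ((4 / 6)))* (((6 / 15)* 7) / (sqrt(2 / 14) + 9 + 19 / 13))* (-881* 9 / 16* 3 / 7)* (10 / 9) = -65419536 / 23945 + 893334* sqrt(7) / 23945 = -2633.37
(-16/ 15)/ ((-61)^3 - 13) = 8/ 1702455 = 0.00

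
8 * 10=80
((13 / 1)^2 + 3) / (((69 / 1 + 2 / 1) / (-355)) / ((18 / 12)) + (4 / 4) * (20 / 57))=24510 / 31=790.65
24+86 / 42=547 / 21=26.05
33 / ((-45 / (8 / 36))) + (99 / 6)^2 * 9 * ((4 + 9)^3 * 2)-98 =2906901091 / 270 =10766300.34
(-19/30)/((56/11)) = -209/1680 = -0.12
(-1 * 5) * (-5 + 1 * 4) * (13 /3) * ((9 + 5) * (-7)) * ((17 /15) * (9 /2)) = -10829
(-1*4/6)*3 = -2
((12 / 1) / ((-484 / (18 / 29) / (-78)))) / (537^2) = 468 / 112431869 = 0.00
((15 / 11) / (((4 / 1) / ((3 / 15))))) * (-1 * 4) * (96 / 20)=-72 / 55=-1.31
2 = 2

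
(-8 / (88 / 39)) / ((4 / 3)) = -117 / 44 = -2.66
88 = 88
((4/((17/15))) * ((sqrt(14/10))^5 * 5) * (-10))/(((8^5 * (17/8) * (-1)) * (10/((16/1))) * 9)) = 49 * sqrt(35)/277440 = 0.00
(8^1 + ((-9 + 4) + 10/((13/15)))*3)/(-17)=-359/221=-1.62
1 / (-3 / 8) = -8 / 3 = -2.67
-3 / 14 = -0.21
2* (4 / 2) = 4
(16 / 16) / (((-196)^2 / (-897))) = -897 / 38416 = -0.02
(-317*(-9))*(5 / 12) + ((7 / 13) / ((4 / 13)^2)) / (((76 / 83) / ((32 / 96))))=4344113 / 3648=1190.82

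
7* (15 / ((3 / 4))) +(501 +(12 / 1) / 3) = 645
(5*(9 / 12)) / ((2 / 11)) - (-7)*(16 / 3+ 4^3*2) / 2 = 11695 / 24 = 487.29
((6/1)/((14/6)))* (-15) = -38.57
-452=-452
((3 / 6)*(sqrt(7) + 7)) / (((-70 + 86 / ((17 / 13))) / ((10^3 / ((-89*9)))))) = 2125*sqrt(7) / 14418 + 14875 / 14418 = 1.42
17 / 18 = 0.94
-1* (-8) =8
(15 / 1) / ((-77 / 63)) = -12.27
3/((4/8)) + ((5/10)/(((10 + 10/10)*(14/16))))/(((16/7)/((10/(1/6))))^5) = 647470.27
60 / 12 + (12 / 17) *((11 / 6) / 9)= 787 / 153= 5.14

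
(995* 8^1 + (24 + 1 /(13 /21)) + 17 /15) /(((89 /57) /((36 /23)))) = 1065272544 /133055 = 8006.26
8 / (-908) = -2 / 227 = -0.01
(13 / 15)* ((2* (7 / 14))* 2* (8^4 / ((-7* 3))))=-338.08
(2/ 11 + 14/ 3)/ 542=80/ 8943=0.01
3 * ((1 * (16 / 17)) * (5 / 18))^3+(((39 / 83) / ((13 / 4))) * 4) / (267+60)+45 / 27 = 18599513699 / 10800842373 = 1.72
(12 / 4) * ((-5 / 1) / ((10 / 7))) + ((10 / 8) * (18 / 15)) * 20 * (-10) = -621 / 2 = -310.50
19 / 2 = 9.50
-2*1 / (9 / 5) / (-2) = 5 / 9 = 0.56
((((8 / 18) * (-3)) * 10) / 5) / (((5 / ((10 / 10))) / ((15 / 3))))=-8 / 3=-2.67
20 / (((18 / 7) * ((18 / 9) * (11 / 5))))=175 / 99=1.77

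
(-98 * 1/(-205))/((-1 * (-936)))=49/95940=0.00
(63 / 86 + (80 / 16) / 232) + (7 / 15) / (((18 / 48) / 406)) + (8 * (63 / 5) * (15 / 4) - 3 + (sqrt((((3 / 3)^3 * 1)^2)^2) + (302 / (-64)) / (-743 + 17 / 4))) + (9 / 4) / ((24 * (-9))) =312004645987 / 353748960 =881.99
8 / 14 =4 / 7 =0.57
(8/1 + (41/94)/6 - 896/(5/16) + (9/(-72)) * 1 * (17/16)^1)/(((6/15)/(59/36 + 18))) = -182419880531/1299456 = -140381.73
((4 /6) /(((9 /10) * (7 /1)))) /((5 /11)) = 44 /189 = 0.23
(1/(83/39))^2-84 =-577155/6889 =-83.78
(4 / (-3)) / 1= -4 / 3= -1.33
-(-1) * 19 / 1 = 19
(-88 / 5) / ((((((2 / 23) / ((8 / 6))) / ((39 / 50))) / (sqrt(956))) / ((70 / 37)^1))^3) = -12341508086043136 * sqrt(239) / 31658125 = -6026733576.07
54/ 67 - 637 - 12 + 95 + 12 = -36260/ 67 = -541.19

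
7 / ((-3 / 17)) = -119 / 3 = -39.67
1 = 1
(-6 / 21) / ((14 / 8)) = -8 / 49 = -0.16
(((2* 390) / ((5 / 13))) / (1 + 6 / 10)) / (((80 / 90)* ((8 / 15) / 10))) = 1711125 / 64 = 26736.33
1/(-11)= -1/11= -0.09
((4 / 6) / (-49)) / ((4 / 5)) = -5 / 294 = -0.02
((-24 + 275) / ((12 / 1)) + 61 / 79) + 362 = 363737 / 948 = 383.69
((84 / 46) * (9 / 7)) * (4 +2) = 324 / 23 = 14.09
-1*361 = -361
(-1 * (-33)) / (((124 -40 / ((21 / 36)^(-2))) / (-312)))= -185328 / 1987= -93.27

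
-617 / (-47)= 13.13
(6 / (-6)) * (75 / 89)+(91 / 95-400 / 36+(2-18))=-2054254 / 76095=-27.00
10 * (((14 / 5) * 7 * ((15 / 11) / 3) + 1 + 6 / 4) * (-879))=-1103145 / 11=-100285.91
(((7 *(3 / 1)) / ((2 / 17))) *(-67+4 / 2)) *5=-116025 / 2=-58012.50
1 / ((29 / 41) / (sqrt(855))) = 123 * sqrt(95) / 29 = 41.34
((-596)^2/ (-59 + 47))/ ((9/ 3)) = -88804/ 9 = -9867.11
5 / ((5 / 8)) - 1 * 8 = 0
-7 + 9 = 2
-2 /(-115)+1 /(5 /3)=71 /115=0.62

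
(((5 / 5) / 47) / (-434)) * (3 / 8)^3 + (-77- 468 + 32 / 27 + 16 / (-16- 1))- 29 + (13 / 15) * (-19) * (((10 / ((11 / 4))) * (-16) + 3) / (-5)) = -995934012662987 / 1318265625600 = -755.49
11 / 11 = 1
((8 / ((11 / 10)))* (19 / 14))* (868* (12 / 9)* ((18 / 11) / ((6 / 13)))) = 4900480 / 121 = 40499.83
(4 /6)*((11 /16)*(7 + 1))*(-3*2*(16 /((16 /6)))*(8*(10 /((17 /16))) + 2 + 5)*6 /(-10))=554004 /85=6517.69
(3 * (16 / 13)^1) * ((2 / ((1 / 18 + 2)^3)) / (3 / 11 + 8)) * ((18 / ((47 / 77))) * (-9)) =-10974610944 / 402336779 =-27.28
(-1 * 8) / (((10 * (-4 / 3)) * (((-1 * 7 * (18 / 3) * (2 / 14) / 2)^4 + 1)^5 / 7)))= 21 / 18536992160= 0.00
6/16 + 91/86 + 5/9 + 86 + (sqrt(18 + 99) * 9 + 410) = 27 * sqrt(13) + 1541773/3096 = 595.34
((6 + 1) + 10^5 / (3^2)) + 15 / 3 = 100108 / 9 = 11123.11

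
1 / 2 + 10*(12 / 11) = 251 / 22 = 11.41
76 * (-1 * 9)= -684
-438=-438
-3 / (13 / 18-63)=54 / 1121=0.05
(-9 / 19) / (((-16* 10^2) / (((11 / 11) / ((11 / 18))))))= 81 / 167200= 0.00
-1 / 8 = -0.12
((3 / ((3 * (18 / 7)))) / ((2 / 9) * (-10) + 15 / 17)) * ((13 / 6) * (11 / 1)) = -6.92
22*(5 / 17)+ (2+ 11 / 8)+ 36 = 6235 / 136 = 45.85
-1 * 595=-595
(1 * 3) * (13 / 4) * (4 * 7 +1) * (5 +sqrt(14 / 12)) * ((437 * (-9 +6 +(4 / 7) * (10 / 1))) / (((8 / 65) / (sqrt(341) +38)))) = 203465015 * (sqrt(341) +38) * (sqrt(42) +30) / 448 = 935543159.06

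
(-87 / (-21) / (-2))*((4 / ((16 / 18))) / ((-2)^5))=261 / 896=0.29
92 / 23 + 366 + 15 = 385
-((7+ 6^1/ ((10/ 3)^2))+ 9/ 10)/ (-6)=1.41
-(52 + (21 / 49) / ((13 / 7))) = -679 / 13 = -52.23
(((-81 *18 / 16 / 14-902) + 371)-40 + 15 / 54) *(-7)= 4040.62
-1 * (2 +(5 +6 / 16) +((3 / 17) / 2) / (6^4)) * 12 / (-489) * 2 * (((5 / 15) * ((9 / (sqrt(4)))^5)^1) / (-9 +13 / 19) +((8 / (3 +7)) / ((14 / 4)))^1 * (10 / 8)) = -40354575325 / 1513099008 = -26.67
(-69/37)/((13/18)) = -1242/481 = -2.58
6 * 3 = 18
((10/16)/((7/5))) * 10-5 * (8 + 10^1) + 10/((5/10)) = -1835/28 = -65.54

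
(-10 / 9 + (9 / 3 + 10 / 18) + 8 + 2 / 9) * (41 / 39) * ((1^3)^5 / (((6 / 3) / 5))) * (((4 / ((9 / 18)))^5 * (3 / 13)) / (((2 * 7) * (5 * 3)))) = 10747904 / 10647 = 1009.48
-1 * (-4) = 4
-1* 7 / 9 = -7 / 9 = -0.78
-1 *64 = -64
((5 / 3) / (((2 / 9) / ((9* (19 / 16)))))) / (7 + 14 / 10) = 4275 / 448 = 9.54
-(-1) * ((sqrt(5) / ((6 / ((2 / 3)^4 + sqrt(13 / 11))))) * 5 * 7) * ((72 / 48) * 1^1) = 140 * sqrt(5) / 81 + 35 * sqrt(715) / 44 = 25.13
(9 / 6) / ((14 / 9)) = 27 / 28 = 0.96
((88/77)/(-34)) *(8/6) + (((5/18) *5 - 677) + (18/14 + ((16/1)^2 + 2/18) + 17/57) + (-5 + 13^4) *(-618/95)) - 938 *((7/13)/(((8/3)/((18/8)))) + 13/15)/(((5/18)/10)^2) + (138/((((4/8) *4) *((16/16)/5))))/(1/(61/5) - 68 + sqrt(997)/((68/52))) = -9924569066061727751/5538105491828 - 12335115 *sqrt(997)/188415796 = -1792053.35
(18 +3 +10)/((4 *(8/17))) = 527/32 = 16.47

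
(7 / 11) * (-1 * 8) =-5.09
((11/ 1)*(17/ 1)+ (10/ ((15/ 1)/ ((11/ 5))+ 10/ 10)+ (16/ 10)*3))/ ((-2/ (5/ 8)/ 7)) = -36323/ 86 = -422.36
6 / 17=0.35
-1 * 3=-3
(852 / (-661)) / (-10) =426 / 3305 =0.13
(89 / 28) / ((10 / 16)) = 178 / 35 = 5.09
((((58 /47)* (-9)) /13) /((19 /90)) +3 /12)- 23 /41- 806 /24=-54176461 /1427907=-37.94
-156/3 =-52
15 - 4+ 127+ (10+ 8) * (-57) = -888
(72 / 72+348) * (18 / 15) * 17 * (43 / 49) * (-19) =-29083566 / 245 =-118708.43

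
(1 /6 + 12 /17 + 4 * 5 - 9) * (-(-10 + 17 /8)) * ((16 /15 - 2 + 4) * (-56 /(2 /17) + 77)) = -77793429 /680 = -114402.10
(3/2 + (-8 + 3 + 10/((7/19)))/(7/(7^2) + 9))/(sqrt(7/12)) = 251 * sqrt(21)/224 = 5.13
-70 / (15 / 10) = -140 / 3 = -46.67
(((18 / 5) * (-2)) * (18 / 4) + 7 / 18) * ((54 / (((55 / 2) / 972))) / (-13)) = 16801992 / 3575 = 4699.86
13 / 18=0.72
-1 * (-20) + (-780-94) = -854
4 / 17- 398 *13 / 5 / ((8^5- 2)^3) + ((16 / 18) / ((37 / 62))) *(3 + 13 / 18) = 959119747861463531 / 165951884921695380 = 5.78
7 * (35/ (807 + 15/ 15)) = 245/ 808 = 0.30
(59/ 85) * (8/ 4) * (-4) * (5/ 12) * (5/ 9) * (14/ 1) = -8260/ 459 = -18.00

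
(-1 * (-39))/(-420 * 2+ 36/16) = -0.05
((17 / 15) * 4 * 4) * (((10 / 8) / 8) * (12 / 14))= 17 / 7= 2.43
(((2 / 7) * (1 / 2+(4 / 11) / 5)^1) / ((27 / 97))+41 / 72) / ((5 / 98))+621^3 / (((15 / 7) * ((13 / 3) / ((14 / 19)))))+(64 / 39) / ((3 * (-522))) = 12128499990322829 / 638223300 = 19003536.83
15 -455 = -440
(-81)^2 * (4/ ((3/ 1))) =8748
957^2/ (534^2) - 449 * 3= -42576587/ 31684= -1343.79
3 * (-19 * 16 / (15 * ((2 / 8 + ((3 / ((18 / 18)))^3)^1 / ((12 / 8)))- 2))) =-1216 / 325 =-3.74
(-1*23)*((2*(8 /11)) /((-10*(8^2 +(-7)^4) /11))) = 184 /12325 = 0.01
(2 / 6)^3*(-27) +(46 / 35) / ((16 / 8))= -12 / 35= -0.34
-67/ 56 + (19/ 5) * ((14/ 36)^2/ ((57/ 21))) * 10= 4177/ 4536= 0.92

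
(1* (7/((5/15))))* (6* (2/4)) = 63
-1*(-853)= 853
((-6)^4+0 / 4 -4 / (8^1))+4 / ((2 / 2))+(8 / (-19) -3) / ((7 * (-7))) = 2419799 / 1862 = 1299.57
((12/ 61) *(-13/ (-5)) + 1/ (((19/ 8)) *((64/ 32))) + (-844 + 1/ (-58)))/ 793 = -283439963/ 266535230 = -1.06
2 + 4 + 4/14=44/7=6.29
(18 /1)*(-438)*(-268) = 2112912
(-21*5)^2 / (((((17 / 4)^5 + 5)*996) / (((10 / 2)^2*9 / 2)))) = 0.89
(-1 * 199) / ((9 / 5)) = -995 / 9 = -110.56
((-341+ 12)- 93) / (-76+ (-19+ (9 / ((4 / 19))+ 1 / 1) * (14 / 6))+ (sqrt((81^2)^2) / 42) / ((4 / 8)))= -35448 / 26839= -1.32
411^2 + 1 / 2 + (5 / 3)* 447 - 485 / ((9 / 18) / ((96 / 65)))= 4374081 / 26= 168233.88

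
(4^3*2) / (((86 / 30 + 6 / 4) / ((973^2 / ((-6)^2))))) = 302953280 / 393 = 770873.49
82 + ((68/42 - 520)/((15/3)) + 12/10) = -430/21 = -20.48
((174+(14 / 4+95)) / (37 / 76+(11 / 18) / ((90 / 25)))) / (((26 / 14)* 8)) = 5871285 / 210184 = 27.93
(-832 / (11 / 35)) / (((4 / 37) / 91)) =-24511760 / 11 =-2228341.82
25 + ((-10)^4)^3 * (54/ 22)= 27000000000275/ 11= 2454545454570.45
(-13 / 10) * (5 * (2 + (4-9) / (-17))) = -507 / 34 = -14.91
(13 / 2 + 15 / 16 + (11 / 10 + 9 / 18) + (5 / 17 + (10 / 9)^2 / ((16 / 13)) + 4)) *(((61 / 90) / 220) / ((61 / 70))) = 11053777 / 218116800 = 0.05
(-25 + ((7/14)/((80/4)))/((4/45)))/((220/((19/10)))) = -0.21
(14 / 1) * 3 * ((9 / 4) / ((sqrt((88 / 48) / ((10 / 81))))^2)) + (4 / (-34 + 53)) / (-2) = 1308 / 209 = 6.26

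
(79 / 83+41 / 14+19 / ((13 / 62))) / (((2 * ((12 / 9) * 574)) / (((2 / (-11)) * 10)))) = -21411795 / 190758568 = -0.11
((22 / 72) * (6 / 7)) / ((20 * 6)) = 11 / 5040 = 0.00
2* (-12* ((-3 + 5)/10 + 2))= -264/5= -52.80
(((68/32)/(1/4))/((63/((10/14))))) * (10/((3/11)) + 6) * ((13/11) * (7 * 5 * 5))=850.41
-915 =-915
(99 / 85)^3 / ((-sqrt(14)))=-970299 * sqrt(14) / 8597750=-0.42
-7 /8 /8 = -7 /64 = -0.11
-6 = -6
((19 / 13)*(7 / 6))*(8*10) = 5320 / 39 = 136.41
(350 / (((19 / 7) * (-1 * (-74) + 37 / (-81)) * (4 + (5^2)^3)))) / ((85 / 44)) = 249480 / 4295990117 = 0.00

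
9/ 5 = 1.80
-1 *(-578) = 578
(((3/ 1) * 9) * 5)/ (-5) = -27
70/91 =10/13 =0.77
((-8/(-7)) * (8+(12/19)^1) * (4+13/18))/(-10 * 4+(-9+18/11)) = -613360/623637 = -0.98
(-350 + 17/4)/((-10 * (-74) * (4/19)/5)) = -26277/2368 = -11.10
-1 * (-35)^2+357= -868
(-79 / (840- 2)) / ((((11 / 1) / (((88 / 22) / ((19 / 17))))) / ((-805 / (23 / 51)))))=54.75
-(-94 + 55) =39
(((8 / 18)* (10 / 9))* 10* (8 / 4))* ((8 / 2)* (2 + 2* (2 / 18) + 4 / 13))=947200 / 9477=99.95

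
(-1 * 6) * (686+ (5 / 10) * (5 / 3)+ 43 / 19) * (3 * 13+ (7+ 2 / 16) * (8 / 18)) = -19874921 / 114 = -174341.41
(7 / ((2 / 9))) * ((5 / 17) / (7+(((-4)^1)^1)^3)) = -105 / 646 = -0.16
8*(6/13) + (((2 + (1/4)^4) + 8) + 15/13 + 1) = 52749/3328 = 15.85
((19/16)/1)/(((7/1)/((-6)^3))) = -36.64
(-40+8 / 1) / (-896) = 1 / 28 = 0.04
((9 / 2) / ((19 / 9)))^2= 6561 / 1444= 4.54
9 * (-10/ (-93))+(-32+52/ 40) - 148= -55097/ 310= -177.73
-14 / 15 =-0.93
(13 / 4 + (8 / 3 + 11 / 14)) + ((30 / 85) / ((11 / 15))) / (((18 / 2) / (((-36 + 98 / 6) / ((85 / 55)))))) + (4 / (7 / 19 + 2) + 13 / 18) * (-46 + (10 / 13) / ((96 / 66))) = -1961962579 / 18935280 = -103.61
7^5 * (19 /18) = 319333 /18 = 17740.72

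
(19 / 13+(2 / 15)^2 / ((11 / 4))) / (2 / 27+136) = 141699 / 13134550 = 0.01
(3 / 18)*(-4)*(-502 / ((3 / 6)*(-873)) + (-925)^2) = -1493923258 / 2619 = -570417.43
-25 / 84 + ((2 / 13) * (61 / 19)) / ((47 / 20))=-85265 / 975156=-0.09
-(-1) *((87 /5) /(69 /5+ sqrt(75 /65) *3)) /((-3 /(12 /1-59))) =407537 /19506-6815 *sqrt(195) /19506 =16.01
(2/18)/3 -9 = -242/27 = -8.96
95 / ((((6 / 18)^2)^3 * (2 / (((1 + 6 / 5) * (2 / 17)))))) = 152361 / 17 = 8962.41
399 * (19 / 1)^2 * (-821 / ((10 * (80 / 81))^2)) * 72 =-6982899665931 / 80000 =-87286245.82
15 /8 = 1.88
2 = 2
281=281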